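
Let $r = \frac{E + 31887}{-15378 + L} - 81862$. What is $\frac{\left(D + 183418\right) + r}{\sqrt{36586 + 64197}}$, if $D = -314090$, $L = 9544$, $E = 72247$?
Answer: $- \frac{620013745 \sqrt{100783}}{293984011} \approx -669.53$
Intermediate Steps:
$r = - \frac{238843521}{2917}$ ($r = \frac{72247 + 31887}{-15378 + 9544} - 81862 = \frac{104134}{-5834} - 81862 = 104134 \left(- \frac{1}{5834}\right) - 81862 = - \frac{52067}{2917} - 81862 = - \frac{238843521}{2917} \approx -81880.0$)
$\frac{\left(D + 183418\right) + r}{\sqrt{36586 + 64197}} = \frac{\left(-314090 + 183418\right) - \frac{238843521}{2917}}{\sqrt{36586 + 64197}} = \frac{-130672 - \frac{238843521}{2917}}{\sqrt{100783}} = - \frac{620013745 \frac{\sqrt{100783}}{100783}}{2917} = - \frac{620013745 \sqrt{100783}}{293984011}$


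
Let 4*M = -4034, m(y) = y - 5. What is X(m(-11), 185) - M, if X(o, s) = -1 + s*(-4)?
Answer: 535/2 ≈ 267.50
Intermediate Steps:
m(y) = -5 + y
X(o, s) = -1 - 4*s
M = -2017/2 (M = (1/4)*(-4034) = -2017/2 ≈ -1008.5)
X(m(-11), 185) - M = (-1 - 4*185) - 1*(-2017/2) = (-1 - 740) + 2017/2 = -741 + 2017/2 = 535/2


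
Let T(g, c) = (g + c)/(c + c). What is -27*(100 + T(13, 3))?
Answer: -2772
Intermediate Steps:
T(g, c) = (c + g)/(2*c) (T(g, c) = (c + g)/((2*c)) = (c + g)*(1/(2*c)) = (c + g)/(2*c))
-27*(100 + T(13, 3)) = -27*(100 + (½)*(3 + 13)/3) = -27*(100 + (½)*(⅓)*16) = -27*(100 + 8/3) = -27*308/3 = -2772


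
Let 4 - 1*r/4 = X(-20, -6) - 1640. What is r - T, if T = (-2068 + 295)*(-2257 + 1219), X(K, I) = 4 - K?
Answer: -1833894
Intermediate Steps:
T = 1840374 (T = -1773*(-1038) = 1840374)
r = 6480 (r = 16 - 4*((4 - 1*(-20)) - 1640) = 16 - 4*((4 + 20) - 1640) = 16 - 4*(24 - 1640) = 16 - 4*(-1616) = 16 + 6464 = 6480)
r - T = 6480 - 1*1840374 = 6480 - 1840374 = -1833894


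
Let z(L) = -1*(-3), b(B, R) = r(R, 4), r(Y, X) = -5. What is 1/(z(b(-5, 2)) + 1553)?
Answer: 1/1556 ≈ 0.00064267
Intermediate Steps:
b(B, R) = -5
z(L) = 3
1/(z(b(-5, 2)) + 1553) = 1/(3 + 1553) = 1/1556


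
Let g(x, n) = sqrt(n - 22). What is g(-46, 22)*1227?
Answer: 0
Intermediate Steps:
g(x, n) = sqrt(-22 + n)
g(-46, 22)*1227 = sqrt(-22 + 22)*1227 = sqrt(0)*1227 = 0*1227 = 0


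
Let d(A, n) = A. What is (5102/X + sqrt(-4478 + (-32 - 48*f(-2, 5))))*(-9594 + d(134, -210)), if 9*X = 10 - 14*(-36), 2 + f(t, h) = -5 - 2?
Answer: -217192140/257 - 9460*I*sqrt(4078) ≈ -8.4511e+5 - 6.0411e+5*I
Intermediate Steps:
f(t, h) = -9 (f(t, h) = -2 + (-5 - 2) = -2 - 7 = -9)
X = 514/9 (X = (10 - 14*(-36))/9 = (10 + 504)/9 = (1/9)*514 = 514/9 ≈ 57.111)
(5102/X + sqrt(-4478 + (-32 - 48*f(-2, 5))))*(-9594 + d(134, -210)) = (5102/(514/9) + sqrt(-4478 + (-32 - 48*(-9))))*(-9594 + 134) = (5102*(9/514) + sqrt(-4478 + (-32 + 432)))*(-9460) = (22959/257 + sqrt(-4478 + 400))*(-9460) = (22959/257 + sqrt(-4078))*(-9460) = (22959/257 + I*sqrt(4078))*(-9460) = -217192140/257 - 9460*I*sqrt(4078)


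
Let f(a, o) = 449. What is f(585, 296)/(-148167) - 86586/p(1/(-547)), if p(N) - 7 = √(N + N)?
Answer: (-449*√1094 + 7017567479735*I)/(148167*(√1094 - 3829*I)) ≈ -12369.0 + 106.84*I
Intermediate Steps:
p(N) = 7 + √2*√N (p(N) = 7 + √(N + N) = 7 + √(2*N) = 7 + √2*√N)
f(585, 296)/(-148167) - 86586/p(1/(-547)) = 449/(-148167) - 86586/(7 + √2*√(1/(-547))) = 449*(-1/148167) - 86586/(7 + √2*√(-1/547)) = -449/148167 - 86586/(7 + √2*(I*√547/547)) = -449/148167 - 86586/(7 + I*√1094/547)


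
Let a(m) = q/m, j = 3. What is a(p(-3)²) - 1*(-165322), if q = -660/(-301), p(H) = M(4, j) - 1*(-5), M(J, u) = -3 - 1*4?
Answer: 49762087/301 ≈ 1.6532e+5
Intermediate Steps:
M(J, u) = -7 (M(J, u) = -3 - 4 = -7)
p(H) = -2 (p(H) = -7 - 1*(-5) = -7 + 5 = -2)
q = 660/301 (q = -660*(-1/301) = 660/301 ≈ 2.1927)
a(m) = 660/(301*m)
a(p(-3)²) - 1*(-165322) = 660/(301*((-2)²)) - 1*(-165322) = (660/301)/4 + 165322 = (660/301)*(¼) + 165322 = 165/301 + 165322 = 49762087/301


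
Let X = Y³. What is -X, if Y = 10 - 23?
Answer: 2197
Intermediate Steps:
Y = -13
X = -2197 (X = (-13)³ = -2197)
-X = -1*(-2197) = 2197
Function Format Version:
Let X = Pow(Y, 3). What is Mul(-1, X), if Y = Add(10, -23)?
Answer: 2197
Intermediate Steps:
Y = -13
X = -2197 (X = Pow(-13, 3) = -2197)
Mul(-1, X) = Mul(-1, -2197) = 2197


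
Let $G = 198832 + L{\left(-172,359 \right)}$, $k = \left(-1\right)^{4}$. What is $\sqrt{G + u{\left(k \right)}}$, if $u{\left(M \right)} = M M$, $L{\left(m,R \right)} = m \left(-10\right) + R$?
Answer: $4 \sqrt{12557} \approx 448.23$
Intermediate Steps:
$k = 1$
$L{\left(m,R \right)} = R - 10 m$ ($L{\left(m,R \right)} = - 10 m + R = R - 10 m$)
$u{\left(M \right)} = M^{2}$
$G = 200911$ ($G = 198832 + \left(359 - -1720\right) = 198832 + \left(359 + 1720\right) = 198832 + 2079 = 200911$)
$\sqrt{G + u{\left(k \right)}} = \sqrt{200911 + 1^{2}} = \sqrt{200911 + 1} = \sqrt{200912} = 4 \sqrt{12557}$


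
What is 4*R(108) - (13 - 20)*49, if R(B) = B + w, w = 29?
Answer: 891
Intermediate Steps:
R(B) = 29 + B (R(B) = B + 29 = 29 + B)
4*R(108) - (13 - 20)*49 = 4*(29 + 108) - (13 - 20)*49 = 4*137 - (-7)*49 = 548 - 1*(-343) = 548 + 343 = 891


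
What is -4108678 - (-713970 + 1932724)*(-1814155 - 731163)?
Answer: 3102112385094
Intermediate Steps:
-4108678 - (-713970 + 1932724)*(-1814155 - 731163) = -4108678 - 1218754*(-2545318) = -4108678 - 1*(-3102116493772) = -4108678 + 3102116493772 = 3102112385094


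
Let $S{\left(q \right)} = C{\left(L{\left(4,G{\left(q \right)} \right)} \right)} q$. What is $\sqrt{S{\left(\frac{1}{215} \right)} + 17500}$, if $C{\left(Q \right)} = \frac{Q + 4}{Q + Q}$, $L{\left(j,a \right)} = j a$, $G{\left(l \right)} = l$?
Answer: $\frac{4 \sqrt{50560045}}{215} \approx 132.29$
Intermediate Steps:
$L{\left(j,a \right)} = a j$
$C{\left(Q \right)} = \frac{4 + Q}{2 Q}$
$S{\left(q \right)} = \frac{1}{2} + \frac{q}{2}$ ($S{\left(q \right)} = \frac{4 + q 4}{2 q 4} q = \frac{4 + 4 q}{2 \cdot 4 q} q = \frac{\frac{1}{4 q} \left(4 + 4 q\right)}{2} q = \frac{4 + 4 q}{8 q} q = \frac{1}{2} + \frac{q}{2}$)
$\sqrt{S{\left(\frac{1}{215} \right)} + 17500} = \sqrt{\left(\frac{1}{2} + \frac{1}{2 \cdot 215}\right) + 17500} = \sqrt{\left(\frac{1}{2} + \frac{1}{2} \cdot \frac{1}{215}\right) + 17500} = \sqrt{\left(\frac{1}{2} + \frac{1}{430}\right) + 17500} = \sqrt{\frac{108}{215} + 17500} = \sqrt{\frac{3762608}{215}} = \frac{4 \sqrt{50560045}}{215}$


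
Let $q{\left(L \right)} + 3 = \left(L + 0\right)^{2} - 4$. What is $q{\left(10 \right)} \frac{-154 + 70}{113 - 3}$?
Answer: $- \frac{3906}{55} \approx -71.018$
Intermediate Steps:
$q{\left(L \right)} = -7 + L^{2}$ ($q{\left(L \right)} = -3 + \left(\left(L + 0\right)^{2} - 4\right) = -3 + \left(L^{2} - 4\right) = -3 + \left(-4 + L^{2}\right) = -7 + L^{2}$)
$q{\left(10 \right)} \frac{-154 + 70}{113 - 3} = \left(-7 + 10^{2}\right) \frac{-154 + 70}{113 - 3} = \left(-7 + 100\right) \left(- \frac{84}{110}\right) = 93 \left(\left(-84\right) \frac{1}{110}\right) = 93 \left(- \frac{42}{55}\right) = - \frac{3906}{55}$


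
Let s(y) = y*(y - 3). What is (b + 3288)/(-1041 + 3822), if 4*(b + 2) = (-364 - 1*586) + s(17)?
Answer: 1036/927 ≈ 1.1176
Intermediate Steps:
s(y) = y*(-3 + y)
b = -180 (b = -2 + ((-364 - 1*586) + 17*(-3 + 17))/4 = -2 + ((-364 - 586) + 17*14)/4 = -2 + (-950 + 238)/4 = -2 + (1/4)*(-712) = -2 - 178 = -180)
(b + 3288)/(-1041 + 3822) = (-180 + 3288)/(-1041 + 3822) = 3108/2781 = 3108*(1/2781) = 1036/927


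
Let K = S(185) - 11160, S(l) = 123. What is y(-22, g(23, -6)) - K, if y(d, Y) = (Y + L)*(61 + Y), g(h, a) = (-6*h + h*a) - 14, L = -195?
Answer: 122102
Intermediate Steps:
g(h, a) = -14 - 6*h + a*h (g(h, a) = (-6*h + a*h) - 14 = -14 - 6*h + a*h)
K = -11037 (K = 123 - 11160 = -11037)
y(d, Y) = (-195 + Y)*(61 + Y) (y(d, Y) = (Y - 195)*(61 + Y) = (-195 + Y)*(61 + Y))
y(-22, g(23, -6)) - K = (-11895 + (-14 - 6*23 - 6*23)² - 134*(-14 - 6*23 - 6*23)) - 1*(-11037) = (-11895 + (-14 - 138 - 138)² - 134*(-14 - 138 - 138)) + 11037 = (-11895 + (-290)² - 134*(-290)) + 11037 = (-11895 + 84100 + 38860) + 11037 = 111065 + 11037 = 122102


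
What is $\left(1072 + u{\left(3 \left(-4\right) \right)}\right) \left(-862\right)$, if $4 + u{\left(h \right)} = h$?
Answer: $-910272$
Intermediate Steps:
$u{\left(h \right)} = -4 + h$
$\left(1072 + u{\left(3 \left(-4\right) \right)}\right) \left(-862\right) = \left(1072 + \left(-4 + 3 \left(-4\right)\right)\right) \left(-862\right) = \left(1072 - 16\right) \left(-862\right) = 1056 \left(-862\right) = -910272$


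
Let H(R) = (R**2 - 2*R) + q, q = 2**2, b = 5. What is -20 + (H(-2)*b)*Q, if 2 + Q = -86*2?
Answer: -10460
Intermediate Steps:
Q = -174 (Q = -2 - 86*2 = -2 - 172 = -174)
q = 4
H(R) = 4 + R**2 - 2*R (H(R) = (R**2 - 2*R) + 4 = 4 + R**2 - 2*R)
-20 + (H(-2)*b)*Q = -20 + ((4 + (-2)**2 - 2*(-2))*5)*(-174) = -20 + ((4 + 4 + 4)*5)*(-174) = -20 + (12*5)*(-174) = -20 + 60*(-174) = -20 - 10440 = -10460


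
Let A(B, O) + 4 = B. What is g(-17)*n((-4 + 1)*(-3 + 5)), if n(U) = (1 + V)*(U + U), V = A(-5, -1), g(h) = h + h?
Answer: -3264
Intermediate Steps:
A(B, O) = -4 + B
g(h) = 2*h
V = -9 (V = -4 - 5 = -9)
n(U) = -16*U (n(U) = (1 - 9)*(U + U) = -16*U)
g(-17)*n((-4 + 1)*(-3 + 5)) = (2*(-17))*(-16*(-4 + 1)*(-3 + 5)) = -(-544)*(-3*2) = -(-544)*(-6) = -34*96 = -3264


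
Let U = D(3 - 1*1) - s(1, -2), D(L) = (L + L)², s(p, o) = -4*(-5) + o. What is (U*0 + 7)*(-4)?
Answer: -28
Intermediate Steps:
s(p, o) = 20 + o
D(L) = 4*L² (D(L) = (2*L)² = 4*L²)
U = -2 (U = 4*(3 - 1*1)² - (20 - 2) = 4*(3 - 1)² - 1*18 = 4*2² - 18 = 4*4 - 18 = 16 - 18 = -2)
(U*0 + 7)*(-4) = (-2*0 + 7)*(-4) = (0 + 7)*(-4) = 7*(-4) = -28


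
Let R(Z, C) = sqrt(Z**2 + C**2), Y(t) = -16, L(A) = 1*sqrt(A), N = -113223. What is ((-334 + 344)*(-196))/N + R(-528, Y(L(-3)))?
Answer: 1960/113223 + 16*sqrt(1090) ≈ 528.26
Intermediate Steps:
L(A) = sqrt(A)
R(Z, C) = sqrt(C**2 + Z**2)
((-334 + 344)*(-196))/N + R(-528, Y(L(-3))) = ((-334 + 344)*(-196))/(-113223) + sqrt((-16)**2 + (-528)**2) = (10*(-196))*(-1/113223) + sqrt(256 + 278784) = -1960*(-1/113223) + sqrt(279040) = 1960/113223 + 16*sqrt(1090)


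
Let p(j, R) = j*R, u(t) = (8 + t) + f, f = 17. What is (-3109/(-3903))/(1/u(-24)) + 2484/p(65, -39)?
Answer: -604579/3298035 ≈ -0.18331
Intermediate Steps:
u(t) = 25 + t (u(t) = (8 + t) + 17 = 25 + t)
p(j, R) = R*j
(-3109/(-3903))/(1/u(-24)) + 2484/p(65, -39) = (-3109/(-3903))/(1/(25 - 24)) + 2484/((-39*65)) = (-3109*(-1/3903))/(1/1) + 2484/(-2535) = (3109/3903)/1 + 2484*(-1/2535) = (3109/3903)*1 - 828/845 = 3109/3903 - 828/845 = -604579/3298035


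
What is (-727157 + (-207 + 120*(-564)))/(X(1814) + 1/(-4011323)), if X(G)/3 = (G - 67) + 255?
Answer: -3189178283212/24092005937 ≈ -132.38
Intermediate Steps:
X(G) = 564 + 3*G (X(G) = 3*((G - 67) + 255) = 3*((-67 + G) + 255) = 3*(188 + G) = 564 + 3*G)
(-727157 + (-207 + 120*(-564)))/(X(1814) + 1/(-4011323)) = (-727157 + (-207 + 120*(-564)))/((564 + 3*1814) + 1/(-4011323)) = (-727157 + (-207 - 67680))/((564 + 5442) - 1/4011323) = (-727157 - 67887)/(6006 - 1/4011323) = -795044/24092005937/4011323 = -795044*4011323/24092005937 = -3189178283212/24092005937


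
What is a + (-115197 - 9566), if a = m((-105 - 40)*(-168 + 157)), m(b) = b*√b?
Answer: -124763 + 1595*√1595 ≈ -61063.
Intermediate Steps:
m(b) = b^(3/2)
a = 1595*√1595 (a = ((-105 - 40)*(-168 + 157))^(3/2) = (-145*(-11))^(3/2) = 1595^(3/2) = 1595*√1595 ≈ 63700.)
a + (-115197 - 9566) = 1595*√1595 + (-115197 - 9566) = 1595*√1595 - 124763 = -124763 + 1595*√1595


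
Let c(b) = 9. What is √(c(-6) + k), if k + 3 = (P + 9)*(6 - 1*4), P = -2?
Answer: 2*√5 ≈ 4.4721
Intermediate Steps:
k = 11 (k = -3 + (-2 + 9)*(6 - 1*4) = -3 + 7*(6 - 4) = -3 + 7*2 = -3 + 14 = 11)
√(c(-6) + k) = √(9 + 11) = √20 = 2*√5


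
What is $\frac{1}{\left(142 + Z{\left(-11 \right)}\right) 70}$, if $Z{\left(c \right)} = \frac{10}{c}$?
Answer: $\frac{11}{108640} \approx 0.00010125$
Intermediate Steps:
$\frac{1}{\left(142 + Z{\left(-11 \right)}\right) 70} = \frac{1}{\left(142 + \frac{10}{-11}\right) 70} = \frac{1}{\left(142 + 10 \left(- \frac{1}{11}\right)\right) 70} = \frac{1}{\left(142 - \frac{10}{11}\right) 70} = \frac{1}{\frac{1552}{11} \cdot 70} = \frac{1}{\frac{108640}{11}} = \frac{11}{108640}$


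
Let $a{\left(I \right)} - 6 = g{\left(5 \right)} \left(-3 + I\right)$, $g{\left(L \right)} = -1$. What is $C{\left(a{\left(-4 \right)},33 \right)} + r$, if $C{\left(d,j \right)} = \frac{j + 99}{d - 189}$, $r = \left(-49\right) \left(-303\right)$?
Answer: $\frac{59385}{4} \approx 14846.0$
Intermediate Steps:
$a{\left(I \right)} = 9 - I$ ($a{\left(I \right)} = 6 - \left(-3 + I\right) = 9 - I$)
$r = 14847$
$C{\left(d,j \right)} = \frac{99 + j}{-189 + d}$
$C{\left(a{\left(-4 \right)},33 \right)} + r = \frac{99 + 33}{-189 + \left(9 - -4\right)} + 14847 = \frac{1}{-189 + \left(9 + 4\right)} 132 + 14847 = \frac{1}{-189 + 13} \cdot 132 + 14847 = \frac{1}{-176} \cdot 132 + 14847 = \left(- \frac{1}{176}\right) 132 + 14847 = - \frac{3}{4} + 14847 = \frac{59385}{4}$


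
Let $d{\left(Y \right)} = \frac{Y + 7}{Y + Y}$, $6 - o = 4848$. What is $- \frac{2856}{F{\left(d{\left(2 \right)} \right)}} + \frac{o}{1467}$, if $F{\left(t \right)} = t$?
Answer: $- \frac{622318}{489} \approx -1272.6$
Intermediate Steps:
$o = -4842$ ($o = 6 - 4848 = -4842$)
$d{\left(Y \right)} = \frac{7 + Y}{2 Y}$
$- \frac{2856}{F{\left(d{\left(2 \right)} \right)}} + \frac{o}{1467} = - \frac{2856}{\frac{1}{2} \cdot \frac{1}{2} \left(7 + 2\right)} - \frac{4842}{1467} = - \frac{2856}{\frac{1}{2} \cdot \frac{1}{2} \cdot 9} - \frac{538}{163} = - \frac{2856}{\frac{9}{4}} - \frac{538}{163} = \left(-2856\right) \frac{4}{9} - \frac{538}{163} = - \frac{3808}{3} - \frac{538}{163} = - \frac{622318}{489}$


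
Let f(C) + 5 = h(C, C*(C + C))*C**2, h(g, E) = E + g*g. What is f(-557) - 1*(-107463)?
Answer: 288763433461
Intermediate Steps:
h(g, E) = E + g**2
f(C) = -5 + 3*C**4 (f(C) = -5 + (C*(C + C) + C**2)*C**2 = -5 + (C*(2*C) + C**2)*C**2 = -5 + (2*C**2 + C**2)*C**2 = -5 + (3*C**2)*C**2 = -5 + 3*C**4)
f(-557) - 1*(-107463) = (-5 + 3*(-557)**4) - 1*(-107463) = (-5 + 3*96254442001) + 107463 = (-5 + 288763326003) + 107463 = 288763325998 + 107463 = 288763433461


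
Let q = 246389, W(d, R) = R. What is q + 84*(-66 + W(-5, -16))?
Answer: 239501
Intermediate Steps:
q + 84*(-66 + W(-5, -16)) = 246389 + 84*(-66 - 16) = 246389 + 84*(-82) = 246389 - 6888 = 239501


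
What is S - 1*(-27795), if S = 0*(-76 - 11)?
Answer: 27795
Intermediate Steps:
S = 0 (S = 0*(-87) = 0)
S - 1*(-27795) = 0 - 1*(-27795) = 0 + 27795 = 27795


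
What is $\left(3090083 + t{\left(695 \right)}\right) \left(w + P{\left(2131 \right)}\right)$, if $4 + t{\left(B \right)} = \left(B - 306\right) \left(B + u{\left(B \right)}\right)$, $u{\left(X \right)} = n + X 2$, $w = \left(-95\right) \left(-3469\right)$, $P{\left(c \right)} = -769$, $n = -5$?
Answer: $1282002042414$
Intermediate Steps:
$w = 329555$
$u{\left(X \right)} = -5 + 2 X$ ($u{\left(X \right)} = -5 + X 2 = -5 + 2 X$)
$t{\left(B \right)} = -4 + \left(-306 + B\right) \left(-5 + 3 B\right)$ ($t{\left(B \right)} = -4 + \left(B - 306\right) \left(B + \left(-5 + 2 B\right)\right) = -4 + \left(-306 + B\right) \left(-5 + 3 B\right)$)
$\left(3090083 + t{\left(695 \right)}\right) \left(w + P{\left(2131 \right)}\right) = \left(3090083 + \left(1526 - 641485 + 3 \cdot 695^{2}\right)\right) \left(329555 - 769\right) = \left(3090083 + \left(1526 - 641485 + 3 \cdot 483025\right)\right) 328786 = \left(3090083 + \left(1526 - 641485 + 1449075\right)\right) 328786 = \left(3090083 + 809116\right) 328786 = 3899199 \cdot 328786 = 1282002042414$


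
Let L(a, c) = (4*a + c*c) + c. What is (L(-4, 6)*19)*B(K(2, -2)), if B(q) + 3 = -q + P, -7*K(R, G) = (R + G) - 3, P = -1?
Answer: -15314/7 ≈ -2187.7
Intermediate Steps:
K(R, G) = 3/7 - G/7 - R/7 (K(R, G) = -((R + G) - 3)/7 = -((G + R) - 3)/7 = -(-3 + G + R)/7 = 3/7 - G/7 - R/7)
B(q) = -4 - q (B(q) = -3 + (-q - 1) = -3 + (-1 - q) = -4 - q)
L(a, c) = c + c² + 4*a (L(a, c) = (4*a + c²) + c = (c² + 4*a) + c = c + c² + 4*a)
(L(-4, 6)*19)*B(K(2, -2)) = ((6 + 6² + 4*(-4))*19)*(-4 - (3/7 - ⅐*(-2) - ⅐*2)) = ((6 + 36 - 16)*19)*(-4 - (3/7 + 2/7 - 2/7)) = (26*19)*(-4 - 1*3/7) = 494*(-4 - 3/7) = 494*(-31/7) = -15314/7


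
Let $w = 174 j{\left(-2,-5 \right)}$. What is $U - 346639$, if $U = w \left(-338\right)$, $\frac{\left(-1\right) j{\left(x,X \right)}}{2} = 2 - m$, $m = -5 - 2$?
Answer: $711977$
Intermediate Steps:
$m = -7$
$j{\left(x,X \right)} = -18$ ($j{\left(x,X \right)} = - 2 \left(2 - -7\right) = - 2 \left(2 + 7\right) = \left(-2\right) 9 = -18$)
$w = -3132$ ($w = 174 \left(-18\right) = -3132$)
$U = 1058616$ ($U = \left(-3132\right) \left(-338\right) = 1058616$)
$U - 346639 = 1058616 - 346639 = 711977$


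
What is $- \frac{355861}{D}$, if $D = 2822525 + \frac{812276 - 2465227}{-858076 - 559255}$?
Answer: $- \frac{504372826991}{4000453833726} \approx -0.12608$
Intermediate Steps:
$D = \frac{4000453833726}{1417331}$ ($D = 2822525 - \frac{1652951}{-1417331} = 2822525 - - \frac{1652951}{1417331} = 2822525 + \frac{1652951}{1417331} = \frac{4000453833726}{1417331} \approx 2.8225 \cdot 10^{6}$)
$- \frac{355861}{D} = - \frac{355861}{\frac{4000453833726}{1417331}} = \left(-355861\right) \frac{1417331}{4000453833726} = - \frac{504372826991}{4000453833726}$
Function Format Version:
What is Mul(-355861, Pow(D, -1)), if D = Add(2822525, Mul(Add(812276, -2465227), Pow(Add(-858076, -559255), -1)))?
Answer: Rational(-504372826991, 4000453833726) ≈ -0.12608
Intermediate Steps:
D = Rational(4000453833726, 1417331) (D = Add(2822525, Mul(-1652951, Pow(-1417331, -1))) = Add(2822525, Mul(-1652951, Rational(-1, 1417331))) = Add(2822525, Rational(1652951, 1417331)) = Rational(4000453833726, 1417331) ≈ 2.8225e+6)
Mul(-355861, Pow(D, -1)) = Mul(-355861, Pow(Rational(4000453833726, 1417331), -1)) = Mul(-355861, Rational(1417331, 4000453833726)) = Rational(-504372826991, 4000453833726)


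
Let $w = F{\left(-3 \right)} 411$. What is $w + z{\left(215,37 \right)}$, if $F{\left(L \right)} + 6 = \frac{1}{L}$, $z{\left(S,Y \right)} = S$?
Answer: $-2388$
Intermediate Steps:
$F{\left(L \right)} = -6 + \frac{1}{L}$
$w = -2603$ ($w = \left(-6 + \frac{1}{-3}\right) 411 = \left(-6 - \frac{1}{3}\right) 411 = \left(- \frac{19}{3}\right) 411 = -2603$)
$w + z{\left(215,37 \right)} = -2603 + 215 = -2388$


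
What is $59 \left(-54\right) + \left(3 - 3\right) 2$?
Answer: $-3186$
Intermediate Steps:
$59 \left(-54\right) + \left(3 - 3\right) 2 = -3186 + 0 \cdot 2 = -3186 + 0 = -3186$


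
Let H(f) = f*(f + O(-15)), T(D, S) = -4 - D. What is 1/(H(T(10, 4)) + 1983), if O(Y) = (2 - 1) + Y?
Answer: 1/2375 ≈ 0.00042105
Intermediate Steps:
O(Y) = 1 + Y
H(f) = f*(-14 + f) (H(f) = f*(f + (1 - 15)) = f*(f - 14) = f*(-14 + f))
1/(H(T(10, 4)) + 1983) = 1/((-4 - 1*10)*(-14 + (-4 - 1*10)) + 1983) = 1/((-4 - 10)*(-14 + (-4 - 10)) + 1983) = 1/(-14*(-14 - 14) + 1983) = 1/(-14*(-28) + 1983) = 1/(392 + 1983) = 1/2375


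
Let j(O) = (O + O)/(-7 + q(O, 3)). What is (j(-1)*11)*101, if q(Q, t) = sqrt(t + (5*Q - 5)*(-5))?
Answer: 2222/(7 - sqrt(53)) ≈ -7932.6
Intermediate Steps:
q(Q, t) = sqrt(25 + t - 25*Q) (q(Q, t) = sqrt(t + (-5 + 5*Q)*(-5)) = sqrt(t + (25 - 25*Q)) = sqrt(25 + t - 25*Q))
j(O) = 2*O/(-7 + sqrt(28 - 25*O)) (j(O) = (O + O)/(-7 + sqrt(25 + 3 - 25*O)) = (2*O)/(-7 + sqrt(28 - 25*O)) = 2*O/(-7 + sqrt(28 - 25*O)))
(j(-1)*11)*101 = ((2*(-1)/(-7 + sqrt(28 - 25*(-1))))*11)*101 = ((2*(-1)/(-7 + sqrt(28 + 25)))*11)*101 = ((2*(-1)/(-7 + sqrt(53)))*11)*101 = (-2/(-7 + sqrt(53))*11)*101 = -22/(-7 + sqrt(53))*101 = -2222/(-7 + sqrt(53))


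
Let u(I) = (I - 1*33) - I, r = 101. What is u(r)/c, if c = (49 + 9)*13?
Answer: -33/754 ≈ -0.043767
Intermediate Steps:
c = 754 (c = 58*13 = 754)
u(I) = -33 (u(I) = (I - 33) - I = (-33 + I) - I = -33)
u(r)/c = -33/754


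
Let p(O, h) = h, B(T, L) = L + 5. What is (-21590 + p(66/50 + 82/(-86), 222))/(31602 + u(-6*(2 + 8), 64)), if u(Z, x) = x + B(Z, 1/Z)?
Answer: -1282080/1900259 ≈ -0.67469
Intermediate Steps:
B(T, L) = 5 + L
u(Z, x) = 5 + x + 1/Z (u(Z, x) = x + (5 + 1/Z) = 5 + x + 1/Z)
(-21590 + p(66/50 + 82/(-86), 222))/(31602 + u(-6*(2 + 8), 64)) = (-21590 + 222)/(31602 + (5 + 64 + 1/(-6*(2 + 8)))) = -21368/(31602 + (5 + 64 + 1/(-6*10))) = -21368/(31602 + (5 + 64 + 1/(-60))) = -21368/(31602 + (5 + 64 - 1/60)) = -21368/(31602 + 4139/60) = -21368/1900259/60 = -21368*60/1900259 = -1282080/1900259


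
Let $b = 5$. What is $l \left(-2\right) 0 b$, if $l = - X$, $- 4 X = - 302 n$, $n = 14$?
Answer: $0$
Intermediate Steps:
$X = 1057$ ($X = - \frac{\left(-302\right) 14}{4} = \left(- \frac{1}{4}\right) \left(-4228\right) = 1057$)
$l = -1057$ ($l = \left(-1\right) 1057 = -1057$)
$l \left(-2\right) 0 b = - 1057 \left(-2\right) 0 \cdot 5 = - 1057 \cdot 0 \cdot 5 = \left(-1057\right) 0 = 0$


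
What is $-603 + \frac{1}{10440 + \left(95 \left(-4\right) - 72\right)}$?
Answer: $- \frac{6022763}{9988} \approx -603.0$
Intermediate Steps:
$-603 + \frac{1}{10440 + \left(95 \left(-4\right) - 72\right)} = -603 + \frac{1}{10440 - 452} = -603 + \frac{1}{9988} = - \frac{6022763}{9988}$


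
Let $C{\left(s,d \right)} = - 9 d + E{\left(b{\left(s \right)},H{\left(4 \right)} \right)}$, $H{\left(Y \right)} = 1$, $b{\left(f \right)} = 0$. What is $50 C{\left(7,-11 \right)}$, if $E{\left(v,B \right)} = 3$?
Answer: $5100$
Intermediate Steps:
$C{\left(s,d \right)} = 3 - 9 d$ ($C{\left(s,d \right)} = - 9 d + 3 = 3 - 9 d$)
$50 C{\left(7,-11 \right)} = 50 \left(3 - -99\right) = 50 \left(3 + 99\right) = 50 \cdot 102 = 5100$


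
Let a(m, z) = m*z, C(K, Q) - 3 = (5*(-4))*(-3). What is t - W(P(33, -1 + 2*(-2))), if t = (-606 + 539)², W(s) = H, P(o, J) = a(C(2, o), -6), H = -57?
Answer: 4546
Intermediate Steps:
C(K, Q) = 63 (C(K, Q) = 3 + (5*(-4))*(-3) = 3 - 20*(-3) = 3 + 60 = 63)
P(o, J) = -378 (P(o, J) = 63*(-6) = -378)
W(s) = -57
t = 4489 (t = (-67)² = 4489)
t - W(P(33, -1 + 2*(-2))) = 4489 - 1*(-57) = 4489 + 57 = 4546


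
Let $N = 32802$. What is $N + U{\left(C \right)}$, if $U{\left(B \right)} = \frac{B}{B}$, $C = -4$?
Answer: $32803$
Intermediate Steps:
$U{\left(B \right)} = 1$
$N + U{\left(C \right)} = 32802 + 1 = 32803$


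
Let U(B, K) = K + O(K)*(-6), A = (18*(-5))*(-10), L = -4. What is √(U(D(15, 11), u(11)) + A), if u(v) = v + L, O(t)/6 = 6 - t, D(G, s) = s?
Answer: √943 ≈ 30.708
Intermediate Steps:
O(t) = 36 - 6*t (O(t) = 6*(6 - t) = 36 - 6*t)
u(v) = -4 + v (u(v) = v - 4 = -4 + v)
A = 900 (A = -90*(-10) = 900)
U(B, K) = -216 + 37*K (U(B, K) = K + (36 - 6*K)*(-6) = K + (-216 + 36*K) = -216 + 37*K)
√(U(D(15, 11), u(11)) + A) = √((-216 + 37*(-4 + 11)) + 900) = √((-216 + 37*7) + 900) = √((-216 + 259) + 900) = √(43 + 900) = √943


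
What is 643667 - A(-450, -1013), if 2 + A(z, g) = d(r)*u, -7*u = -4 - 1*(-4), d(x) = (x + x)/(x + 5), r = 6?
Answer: 643669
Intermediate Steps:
d(x) = 2*x/(5 + x) (d(x) = (2*x)/(5 + x) = 2*x/(5 + x))
u = 0 (u = -(-4 - 1*(-4))/7 = -(-4 + 4)/7 = -1/7*0 = 0)
A(z, g) = -2 (A(z, g) = -2 + (2*6/(5 + 6))*0 = -2 + (2*6/11)*0 = -2 + (2*6*(1/11))*0 = -2 + (12/11)*0 = -2 + 0 = -2)
643667 - A(-450, -1013) = 643667 - 1*(-2) = 643667 + 2 = 643669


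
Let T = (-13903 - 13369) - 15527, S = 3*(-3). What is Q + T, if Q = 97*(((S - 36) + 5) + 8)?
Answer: -45903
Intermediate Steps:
S = -9
Q = -3104 (Q = 97*(((-9 - 36) + 5) + 8) = 97*((-45 + 5) + 8) = 97*(-40 + 8) = 97*(-32) = -3104)
T = -42799 (T = -27272 - 15527 = -42799)
Q + T = -3104 - 42799 = -45903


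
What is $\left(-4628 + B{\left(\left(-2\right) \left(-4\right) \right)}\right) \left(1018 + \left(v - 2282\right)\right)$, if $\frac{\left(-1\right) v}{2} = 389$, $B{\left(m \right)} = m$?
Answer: $9434040$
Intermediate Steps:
$v = -778$ ($v = \left(-2\right) 389 = -778$)
$\left(-4628 + B{\left(\left(-2\right) \left(-4\right) \right)}\right) \left(1018 + \left(v - 2282\right)\right) = \left(-4628 - -8\right) \left(1018 - 3060\right) = \left(-4628 + 8\right) \left(1018 - 3060\right) = \left(-4620\right) \left(-2042\right) = 9434040$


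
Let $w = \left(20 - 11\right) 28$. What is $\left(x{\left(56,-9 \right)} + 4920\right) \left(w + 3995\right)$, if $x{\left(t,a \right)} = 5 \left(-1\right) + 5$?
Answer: $20895240$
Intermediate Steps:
$x{\left(t,a \right)} = 0$ ($x{\left(t,a \right)} = -5 + 5 = 0$)
$w = 252$ ($w = 9 \cdot 28 = 252$)
$\left(x{\left(56,-9 \right)} + 4920\right) \left(w + 3995\right) = \left(0 + 4920\right) \left(252 + 3995\right) = 4920 \cdot 4247 = 20895240$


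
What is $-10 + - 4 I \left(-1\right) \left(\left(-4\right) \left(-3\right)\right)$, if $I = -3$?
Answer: $-154$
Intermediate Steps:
$-10 + - 4 I \left(-1\right) \left(\left(-4\right) \left(-3\right)\right) = -10 + \left(-4\right) \left(-3\right) \left(-1\right) \left(\left(-4\right) \left(-3\right)\right) = -10 + 12 \left(-1\right) 12 = -10 - 144 = -154$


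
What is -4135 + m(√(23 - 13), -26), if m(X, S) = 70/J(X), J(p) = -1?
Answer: -4205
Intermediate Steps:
m(X, S) = -70 (m(X, S) = 70/(-1) = 70*(-1) = -70)
-4135 + m(√(23 - 13), -26) = -4135 - 70 = -4205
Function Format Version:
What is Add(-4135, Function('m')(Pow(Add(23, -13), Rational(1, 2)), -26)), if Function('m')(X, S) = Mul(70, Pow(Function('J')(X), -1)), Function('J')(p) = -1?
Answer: -4205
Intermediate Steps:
Function('m')(X, S) = -70 (Function('m')(X, S) = Mul(70, Pow(-1, -1)) = Mul(70, -1) = -70)
Add(-4135, Function('m')(Pow(Add(23, -13), Rational(1, 2)), -26)) = Add(-4135, -70) = -4205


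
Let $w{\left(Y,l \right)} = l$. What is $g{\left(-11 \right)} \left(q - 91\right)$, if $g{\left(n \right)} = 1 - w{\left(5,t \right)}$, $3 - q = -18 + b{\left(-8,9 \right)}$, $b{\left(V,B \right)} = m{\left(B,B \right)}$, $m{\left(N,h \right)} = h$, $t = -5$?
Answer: $-474$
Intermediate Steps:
$b{\left(V,B \right)} = B$
$q = 12$ ($q = 3 - \left(-18 + 9\right) = 3 - -9 = 3 + 9 = 12$)
$g{\left(n \right)} = 6$ ($g{\left(n \right)} = 1 - -5 = 1 + 5 = 6$)
$g{\left(-11 \right)} \left(q - 91\right) = 6 \left(12 - 91\right) = 6 \left(-79\right) = -474$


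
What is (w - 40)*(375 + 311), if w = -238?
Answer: -190708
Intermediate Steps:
(w - 40)*(375 + 311) = (-238 - 40)*(375 + 311) = -278*686 = -190708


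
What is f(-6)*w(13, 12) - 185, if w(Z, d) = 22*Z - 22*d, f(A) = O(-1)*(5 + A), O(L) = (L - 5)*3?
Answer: 211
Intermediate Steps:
O(L) = -15 + 3*L (O(L) = (-5 + L)*3 = -15 + 3*L)
f(A) = -90 - 18*A (f(A) = (-15 + 3*(-1))*(5 + A) = (-15 - 3)*(5 + A) = -18*(5 + A) = -90 - 18*A)
w(Z, d) = -22*d + 22*Z
f(-6)*w(13, 12) - 185 = (-90 - 18*(-6))*(-22*12 + 22*13) - 185 = (-90 + 108)*(-264 + 286) - 185 = 18*22 - 185 = 396 - 185 = 211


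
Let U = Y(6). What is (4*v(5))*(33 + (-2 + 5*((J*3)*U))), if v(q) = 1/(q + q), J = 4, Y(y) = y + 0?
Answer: 782/5 ≈ 156.40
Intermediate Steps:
Y(y) = y
U = 6
v(q) = 1/(2*q)
(4*v(5))*(33 + (-2 + 5*((J*3)*U))) = (4*((1/2)/5))*(33 + (-2 + 5*((4*3)*6))) = (4*((1/2)*(1/5)))*(33 + (-2 + 5*(12*6))) = (4*(1/10))*(33 + (-2 + 5*72)) = 2*(33 + (-2 + 360))/5 = 2*(33 + 358)/5 = (2/5)*391 = 782/5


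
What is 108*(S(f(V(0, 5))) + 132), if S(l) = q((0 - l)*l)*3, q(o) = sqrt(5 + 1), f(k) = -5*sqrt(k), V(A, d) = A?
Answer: 14256 + 324*sqrt(6) ≈ 15050.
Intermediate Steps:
q(o) = sqrt(6)
S(l) = 3*sqrt(6) (S(l) = sqrt(6)*3 = 3*sqrt(6))
108*(S(f(V(0, 5))) + 132) = 108*(3*sqrt(6) + 132) = 108*(132 + 3*sqrt(6)) = 14256 + 324*sqrt(6)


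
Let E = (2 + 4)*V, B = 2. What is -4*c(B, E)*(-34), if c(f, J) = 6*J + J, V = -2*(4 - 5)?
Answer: 11424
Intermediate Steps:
V = 2 (V = -2*(-1) = 2)
E = 12 (E = (2 + 4)*2 = 6*2 = 12)
c(f, J) = 7*J
-4*c(B, E)*(-34) = -28*12*(-34) = -4*84*(-34) = -336*(-34) = 11424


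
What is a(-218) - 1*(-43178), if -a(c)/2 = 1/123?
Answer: 5310892/123 ≈ 43178.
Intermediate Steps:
a(c) = -2/123
a(-218) - 1*(-43178) = -2/123 - 1*(-43178) = -2/123 + 43178 = 5310892/123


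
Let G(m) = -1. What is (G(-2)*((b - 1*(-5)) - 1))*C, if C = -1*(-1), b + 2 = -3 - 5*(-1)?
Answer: -4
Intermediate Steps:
b = 0 (b = -2 + (-3 - 5*(-1)) = -2 + (-3 + 5) = -2 + 2 = 0)
C = 1
(G(-2)*((b - 1*(-5)) - 1))*C = -((0 - 1*(-5)) - 1)*1 = -((0 + 5) - 1)*1 = -(5 - 1)*1 = -1*4*1 = -4*1 = -4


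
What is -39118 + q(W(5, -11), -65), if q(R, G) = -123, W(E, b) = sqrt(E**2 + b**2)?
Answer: -39241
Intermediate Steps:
-39118 + q(W(5, -11), -65) = -39118 - 123 = -39241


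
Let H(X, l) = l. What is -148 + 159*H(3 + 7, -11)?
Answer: -1897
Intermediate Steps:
-148 + 159*H(3 + 7, -11) = -148 + 159*(-11) = -148 - 1749 = -1897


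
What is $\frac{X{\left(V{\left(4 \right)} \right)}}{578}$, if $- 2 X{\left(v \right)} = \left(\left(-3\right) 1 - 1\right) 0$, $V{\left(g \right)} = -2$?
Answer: $0$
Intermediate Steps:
$X{\left(v \right)} = 0$ ($X{\left(v \right)} = - \frac{\left(\left(-3\right) 1 - 1\right) 0}{2} = - \frac{\left(-3 - 1\right) 0}{2} = - \frac{\left(-4\right) 0}{2} = \left(- \frac{1}{2}\right) 0 = 0$)
$\frac{X{\left(V{\left(4 \right)} \right)}}{578} = \frac{0}{578} = 0 \cdot \frac{1}{578} = 0$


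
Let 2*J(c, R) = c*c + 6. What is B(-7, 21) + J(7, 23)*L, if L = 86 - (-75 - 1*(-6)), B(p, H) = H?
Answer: 8567/2 ≈ 4283.5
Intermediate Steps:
L = 155 (L = 86 - (-75 + 6) = 86 - 1*(-69) = 86 + 69 = 155)
J(c, R) = 3 + c**2/2 (J(c, R) = (c*c + 6)/2 = (c**2 + 6)/2 = (6 + c**2)/2 = 3 + c**2/2)
B(-7, 21) + J(7, 23)*L = 21 + (3 + (1/2)*7**2)*155 = 21 + (3 + (1/2)*49)*155 = 21 + (3 + 49/2)*155 = 21 + (55/2)*155 = 21 + 8525/2 = 8567/2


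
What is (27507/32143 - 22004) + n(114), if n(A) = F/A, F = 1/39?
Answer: -3144420418847/142907778 ≈ -22003.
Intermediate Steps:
F = 1/39 ≈ 0.025641
n(A) = 1/(39*A)
(27507/32143 - 22004) + n(114) = (27507/32143 - 22004) + (1/39)/114 = (27507*(1/32143) - 22004) + (1/39)*(1/114) = (27507/32143 - 22004) + 1/4446 = -707247065/32143 + 1/4446 = -3144420418847/142907778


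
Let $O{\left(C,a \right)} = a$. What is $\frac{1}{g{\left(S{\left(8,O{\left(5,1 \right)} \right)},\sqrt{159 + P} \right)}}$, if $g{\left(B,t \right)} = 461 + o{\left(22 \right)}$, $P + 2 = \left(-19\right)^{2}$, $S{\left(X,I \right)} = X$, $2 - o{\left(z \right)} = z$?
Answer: $\frac{1}{441} \approx 0.0022676$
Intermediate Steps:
$o{\left(z \right)} = 2 - z$
$P = 359$ ($P = -2 + \left(-19\right)^{2} = -2 + 361 = 359$)
$g{\left(B,t \right)} = 441$ ($g{\left(B,t \right)} = 461 + \left(2 - 22\right) = 461 - 20 = 441$)
$\frac{1}{g{\left(S{\left(8,O{\left(5,1 \right)} \right)},\sqrt{159 + P} \right)}} = \frac{1}{441}$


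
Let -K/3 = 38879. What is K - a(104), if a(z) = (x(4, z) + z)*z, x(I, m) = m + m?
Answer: -149085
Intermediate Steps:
K = -116637 (K = -3*38879 = -116637)
x(I, m) = 2*m
a(z) = 3*z² (a(z) = (2*z + z)*z = (3*z)*z = 3*z²)
K - a(104) = -116637 - 3*104² = -116637 - 3*10816 = -116637 - 1*32448 = -116637 - 32448 = -149085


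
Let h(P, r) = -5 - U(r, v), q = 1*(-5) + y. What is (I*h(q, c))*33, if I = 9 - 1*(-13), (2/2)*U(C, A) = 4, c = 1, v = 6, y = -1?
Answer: -6534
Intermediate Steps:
U(C, A) = 4
I = 22 (I = 9 + 13 = 22)
q = -6 (q = 1*(-5) - 1 = -5 - 1 = -6)
h(P, r) = -9 (h(P, r) = -5 - 1*4 = -5 - 4 = -9)
(I*h(q, c))*33 = (22*(-9))*33 = -198*33 = -6534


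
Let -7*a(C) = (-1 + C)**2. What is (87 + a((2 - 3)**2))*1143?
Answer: 99441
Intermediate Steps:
a(C) = -(-1 + C)**2/7
(87 + a((2 - 3)**2))*1143 = (87 - (-1 + (2 - 3)**2)**2/7)*1143 = (87 - (-1 + (-1)**2)**2/7)*1143 = (87 - (-1 + 1)**2/7)*1143 = (87 - 1/7*0**2)*1143 = (87 - 1/7*0)*1143 = (87 + 0)*1143 = 87*1143 = 99441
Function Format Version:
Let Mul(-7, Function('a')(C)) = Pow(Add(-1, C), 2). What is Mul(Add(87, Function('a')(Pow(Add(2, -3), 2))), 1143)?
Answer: 99441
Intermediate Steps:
Function('a')(C) = Mul(Rational(-1, 7), Pow(Add(-1, C), 2))
Mul(Add(87, Function('a')(Pow(Add(2, -3), 2))), 1143) = Mul(Add(87, Mul(Rational(-1, 7), Pow(Add(-1, Pow(Add(2, -3), 2)), 2))), 1143) = Mul(Add(87, Mul(Rational(-1, 7), Pow(Add(-1, Pow(-1, 2)), 2))), 1143) = Mul(Add(87, Mul(Rational(-1, 7), Pow(Add(-1, 1), 2))), 1143) = Mul(Add(87, Mul(Rational(-1, 7), Pow(0, 2))), 1143) = Mul(Add(87, Mul(Rational(-1, 7), 0)), 1143) = Mul(Add(87, 0), 1143) = Mul(87, 1143) = 99441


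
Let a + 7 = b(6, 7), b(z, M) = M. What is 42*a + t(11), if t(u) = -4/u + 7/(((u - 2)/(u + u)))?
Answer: 1658/99 ≈ 16.747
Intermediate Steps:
t(u) = -4/u + 14*u/(-2 + u) (t(u) = -4/u + 7/(((-2 + u)/((2*u)))) = -4/u + 7/(((-2 + u)*(1/(2*u)))) = -4/u + 7/(((-2 + u)/(2*u))) = -4/u + 7*(2*u/(-2 + u)) = -4/u + 14*u/(-2 + u))
a = 0 (a = -7 + 7 = 0)
42*a + t(11) = 42*0 + 2*(4 - 2*11 + 7*11²)/(11*(-2 + 11)) = 0 + 2*(1/11)*(4 - 22 + 7*121)/9 = 0 + 2*(1/11)*(⅑)*(4 - 22 + 847) = 0 + 2*(1/11)*(⅑)*829 = 0 + 1658/99 = 1658/99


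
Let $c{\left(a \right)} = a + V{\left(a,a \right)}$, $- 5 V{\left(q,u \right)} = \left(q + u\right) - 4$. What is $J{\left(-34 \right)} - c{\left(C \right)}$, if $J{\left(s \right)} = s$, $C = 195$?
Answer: $- \frac{759}{5} \approx -151.8$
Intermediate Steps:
$V{\left(q,u \right)} = \frac{4}{5} - \frac{q}{5} - \frac{u}{5}$ ($V{\left(q,u \right)} = - \frac{\left(q + u\right) - 4}{5} = - \frac{-4 + q + u}{5} = \frac{4}{5} - \frac{q}{5} - \frac{u}{5}$)
$c{\left(a \right)} = \frac{4}{5} + \frac{3 a}{5}$ ($c{\left(a \right)} = a - \left(- \frac{4}{5} + \frac{2 a}{5}\right) = \frac{4}{5} + \frac{3 a}{5}$)
$J{\left(-34 \right)} - c{\left(C \right)} = -34 - \left(\frac{4}{5} + \frac{3}{5} \cdot 195\right) = -34 - \left(\frac{4}{5} + 117\right) = -34 - \frac{589}{5} = - \frac{759}{5}$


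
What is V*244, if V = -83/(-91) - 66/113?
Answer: 823012/10283 ≈ 80.036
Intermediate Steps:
V = 3373/10283 (V = -83*(-1/91) - 66*1/113 = 83/91 - 66/113 = 3373/10283 ≈ 0.32802)
V*244 = (3373/10283)*244 = 823012/10283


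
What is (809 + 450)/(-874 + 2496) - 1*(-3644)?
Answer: 5911827/1622 ≈ 3644.8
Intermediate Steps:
(809 + 450)/(-874 + 2496) - 1*(-3644) = 1259/1622 + 3644 = 5911827/1622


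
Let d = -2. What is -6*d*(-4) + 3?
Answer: -45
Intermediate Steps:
-6*d*(-4) + 3 = -6*(-2)*(-4) + 3 = -(-12)*(-4) + 3 = -1*48 + 3 = -48 + 3 = -45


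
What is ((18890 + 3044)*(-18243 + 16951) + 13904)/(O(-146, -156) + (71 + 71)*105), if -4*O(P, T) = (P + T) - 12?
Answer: -1827408/967 ≈ -1889.8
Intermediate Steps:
O(P, T) = 3 - P/4 - T/4 (O(P, T) = -((P + T) - 12)/4 = -(-12 + P + T)/4 = 3 - P/4 - T/4)
((18890 + 3044)*(-18243 + 16951) + 13904)/(O(-146, -156) + (71 + 71)*105) = ((18890 + 3044)*(-18243 + 16951) + 13904)/((3 - ¼*(-146) - ¼*(-156)) + (71 + 71)*105) = (21934*(-1292) + 13904)/((3 + 73/2 + 39) + 142*105) = (-28338728 + 13904)/(157/2 + 14910) = -28324824/29977/2 = -28324824*2/29977 = -1827408/967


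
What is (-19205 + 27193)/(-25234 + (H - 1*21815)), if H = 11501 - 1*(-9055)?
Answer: -7988/26493 ≈ -0.30151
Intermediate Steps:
H = 20556 (H = 11501 + 9055 = 20556)
(-19205 + 27193)/(-25234 + (H - 1*21815)) = (-19205 + 27193)/(-25234 + (20556 - 1*21815)) = 7988/(-25234 + (20556 - 21815)) = 7988/(-25234 - 1259) = 7988/(-26493) = 7988*(-1/26493) = -7988/26493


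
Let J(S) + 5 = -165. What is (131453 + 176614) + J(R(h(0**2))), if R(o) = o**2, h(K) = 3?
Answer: 307897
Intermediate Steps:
J(S) = -170 (J(S) = -5 - 165 = -170)
(131453 + 176614) + J(R(h(0**2))) = (131453 + 176614) - 170 = 308067 - 170 = 307897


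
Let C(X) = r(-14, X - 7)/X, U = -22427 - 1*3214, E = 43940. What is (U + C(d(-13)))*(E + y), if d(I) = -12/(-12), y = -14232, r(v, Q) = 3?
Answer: -761653704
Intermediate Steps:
d(I) = 1 (d(I) = -12*(-1/12) = 1)
U = -25641 (U = -22427 - 3214 = -25641)
C(X) = 3/X
(U + C(d(-13)))*(E + y) = (-25641 + 3/1)*(43940 - 14232) = (-25641 + 3*1)*29708 = (-25641 + 3)*29708 = -25638*29708 = -761653704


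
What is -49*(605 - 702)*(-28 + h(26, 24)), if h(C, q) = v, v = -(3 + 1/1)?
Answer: -152096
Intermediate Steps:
v = -4 (v = -(3 + 1) = -1*4 = -4)
h(C, q) = -4
-49*(605 - 702)*(-28 + h(26, 24)) = -49*(605 - 702)*(-28 - 4) = -(-4753)*(-32) = -49*3104 = -152096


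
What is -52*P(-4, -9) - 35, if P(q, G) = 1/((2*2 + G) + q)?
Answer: -263/9 ≈ -29.222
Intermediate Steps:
P(q, G) = 1/(4 + G + q) (P(q, G) = 1/((4 + G) + q) = 1/(4 + G + q))
-52*P(-4, -9) - 35 = -52/(4 - 9 - 4) - 35 = -52/(-9) - 35 = -52*(-1/9) - 35 = 52/9 - 35 = -263/9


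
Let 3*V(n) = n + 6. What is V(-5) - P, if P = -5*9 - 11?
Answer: 169/3 ≈ 56.333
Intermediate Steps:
P = -56 (P = -45 - 11 = -56)
V(n) = 2 + n/3 (V(n) = (n + 6)/3 = (6 + n)/3 = 2 + n/3)
V(-5) - P = (2 + (⅓)*(-5)) - 1*(-56) = (2 - 5/3) + 56 = ⅓ + 56 = 169/3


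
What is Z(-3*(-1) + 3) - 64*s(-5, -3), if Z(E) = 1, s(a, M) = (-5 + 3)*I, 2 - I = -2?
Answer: 513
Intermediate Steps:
I = 4 (I = 2 - 1*(-2) = 2 + 2 = 4)
s(a, M) = -8 (s(a, M) = (-5 + 3)*4 = -2*4 = -8)
Z(-3*(-1) + 3) - 64*s(-5, -3) = 1 - 64*(-8) = 1 + 512 = 513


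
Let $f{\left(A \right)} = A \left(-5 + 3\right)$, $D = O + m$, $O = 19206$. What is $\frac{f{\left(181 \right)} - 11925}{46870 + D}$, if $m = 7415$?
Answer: $- \frac{1117}{6681} \approx -0.16719$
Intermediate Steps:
$D = 26621$ ($D = 19206 + 7415 = 26621$)
$f{\left(A \right)} = - 2 A$ ($f{\left(A \right)} = A \left(-2\right) = - 2 A$)
$\frac{f{\left(181 \right)} - 11925}{46870 + D} = \frac{\left(-2\right) 181 - 11925}{46870 + 26621} = \frac{-362 - 11925}{73491} = \left(-12287\right) \frac{1}{73491} = - \frac{1117}{6681}$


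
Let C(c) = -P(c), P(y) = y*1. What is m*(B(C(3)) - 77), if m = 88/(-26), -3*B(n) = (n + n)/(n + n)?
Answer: 10208/39 ≈ 261.74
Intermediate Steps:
P(y) = y
C(c) = -c
B(n) = -⅓ (B(n) = -(n + n)/(3*(n + n)) = -2*n/(3*(2*n)) = -2*n*1/(2*n)/3 = -⅓*1 = -⅓)
m = -44/13 (m = 88*(-1/26) = -44/13 ≈ -3.3846)
m*(B(C(3)) - 77) = -44*(-⅓ - 77)/13 = -44/13*(-232/3) = 10208/39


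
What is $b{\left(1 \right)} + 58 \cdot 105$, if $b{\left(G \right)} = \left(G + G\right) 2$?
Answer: $6094$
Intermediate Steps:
$b{\left(G \right)} = 4 G$ ($b{\left(G \right)} = 2 G 2 = 4 G$)
$b{\left(1 \right)} + 58 \cdot 105 = 4 \cdot 1 + 58 \cdot 105 = 4 + 6090 = 6094$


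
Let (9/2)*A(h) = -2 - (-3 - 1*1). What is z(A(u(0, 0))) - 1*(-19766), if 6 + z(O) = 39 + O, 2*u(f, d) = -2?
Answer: 178195/9 ≈ 19799.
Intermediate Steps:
u(f, d) = -1 (u(f, d) = (½)*(-2) = -1)
A(h) = 4/9 (A(h) = 2*(-2 - (-3 - 1*1))/9 = 2*(-2 - (-3 - 1))/9 = 2*(-2 - 1*(-4))/9 = 2*(-2 + 4)/9 = (2/9)*2 = 4/9)
z(O) = 33 + O (z(O) = -6 + (39 + O) = 33 + O)
z(A(u(0, 0))) - 1*(-19766) = (33 + 4/9) - 1*(-19766) = 301/9 + 19766 = 178195/9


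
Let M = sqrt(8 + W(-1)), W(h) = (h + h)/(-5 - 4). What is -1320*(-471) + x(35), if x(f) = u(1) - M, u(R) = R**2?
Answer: 621721 - sqrt(74)/3 ≈ 6.2172e+5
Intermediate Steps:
W(h) = -2*h/9 (W(h) = (2*h)/(-9) = (2*h)*(-1/9) = -2*h/9)
M = sqrt(74)/3 (M = sqrt(8 - 2/9*(-1)) = sqrt(8 + 2/9) = sqrt(74/9) = sqrt(74)/3 ≈ 2.8674)
x(f) = 1 - sqrt(74)/3 (x(f) = 1**2 - sqrt(74)/3 = 1 - sqrt(74)/3)
-1320*(-471) + x(35) = -1320*(-471) + (1 - sqrt(74)/3) = 621720 + (1 - sqrt(74)/3) = 621721 - sqrt(74)/3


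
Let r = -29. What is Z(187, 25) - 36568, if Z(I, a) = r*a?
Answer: -37293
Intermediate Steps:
Z(I, a) = -29*a
Z(187, 25) - 36568 = -29*25 - 36568 = -725 - 36568 = -37293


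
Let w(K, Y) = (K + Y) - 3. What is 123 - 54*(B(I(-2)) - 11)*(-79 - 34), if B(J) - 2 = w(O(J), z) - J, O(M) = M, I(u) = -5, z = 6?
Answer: -36489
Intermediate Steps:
w(K, Y) = -3 + K + Y
B(J) = 5 (B(J) = 2 + ((-3 + J + 6) - J) = 2 + ((3 + J) - J) = 2 + 3 = 5)
123 - 54*(B(I(-2)) - 11)*(-79 - 34) = 123 - 54*(5 - 11)*(-79 - 34) = 123 - (-324)*(-113) = 123 - 54*678 = 123 - 36612 = -36489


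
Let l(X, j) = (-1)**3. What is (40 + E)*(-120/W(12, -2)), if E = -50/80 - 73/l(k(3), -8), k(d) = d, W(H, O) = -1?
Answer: 13485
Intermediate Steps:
l(X, j) = -1
E = 579/8 (E = -50/80 - 73/(-1) = -50*1/80 - 73*(-1) = -5/8 + 73 = 579/8 ≈ 72.375)
(40 + E)*(-120/W(12, -2)) = (40 + 579/8)*(-120/(-1)) = 899*(-120*(-1))/8 = (899/8)*120 = 13485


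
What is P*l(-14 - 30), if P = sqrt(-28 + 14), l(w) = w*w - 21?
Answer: 1915*I*sqrt(14) ≈ 7165.3*I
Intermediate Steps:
l(w) = -21 + w**2 (l(w) = w**2 - 21 = -21 + w**2)
P = I*sqrt(14) (P = sqrt(-14) = I*sqrt(14) ≈ 3.7417*I)
P*l(-14 - 30) = (I*sqrt(14))*(-21 + (-14 - 30)**2) = (I*sqrt(14))*(-21 + (-44)**2) = (I*sqrt(14))*(-21 + 1936) = (I*sqrt(14))*1915 = 1915*I*sqrt(14)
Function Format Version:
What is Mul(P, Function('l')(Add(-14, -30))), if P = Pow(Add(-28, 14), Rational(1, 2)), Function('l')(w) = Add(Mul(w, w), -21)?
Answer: Mul(1915, I, Pow(14, Rational(1, 2))) ≈ Mul(7165.3, I)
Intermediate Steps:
Function('l')(w) = Add(-21, Pow(w, 2)) (Function('l')(w) = Add(Pow(w, 2), -21) = Add(-21, Pow(w, 2)))
P = Mul(I, Pow(14, Rational(1, 2))) (P = Pow(-14, Rational(1, 2)) = Mul(I, Pow(14, Rational(1, 2))) ≈ Mul(3.7417, I))
Mul(P, Function('l')(Add(-14, -30))) = Mul(Mul(I, Pow(14, Rational(1, 2))), Add(-21, Pow(Add(-14, -30), 2))) = Mul(Mul(I, Pow(14, Rational(1, 2))), Add(-21, Pow(-44, 2))) = Mul(Mul(I, Pow(14, Rational(1, 2))), Add(-21, 1936)) = Mul(Mul(I, Pow(14, Rational(1, 2))), 1915) = Mul(1915, I, Pow(14, Rational(1, 2)))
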